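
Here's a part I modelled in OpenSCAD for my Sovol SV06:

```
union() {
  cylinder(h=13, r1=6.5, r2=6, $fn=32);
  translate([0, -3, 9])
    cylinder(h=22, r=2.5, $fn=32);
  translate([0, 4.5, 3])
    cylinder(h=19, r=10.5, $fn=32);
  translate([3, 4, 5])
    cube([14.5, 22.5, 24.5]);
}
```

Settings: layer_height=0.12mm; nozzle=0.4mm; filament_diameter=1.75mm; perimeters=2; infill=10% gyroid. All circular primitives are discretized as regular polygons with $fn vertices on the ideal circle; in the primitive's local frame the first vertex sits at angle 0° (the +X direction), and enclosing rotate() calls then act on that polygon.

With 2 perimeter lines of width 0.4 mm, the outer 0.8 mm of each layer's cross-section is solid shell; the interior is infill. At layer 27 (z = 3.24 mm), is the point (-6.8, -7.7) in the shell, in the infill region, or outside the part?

outside

At z = 3.24 mm: the cone: at t=0.249 of its height the radius interpolates to r₁+(r₂−r₁)t = 6.375, giving a regular 32-gon of that circumradius; the cylinder at (0, -3) is not intersected at this z (z outside [9, 31]); the r=10.5 cylinder at (0, 4.5) contributes a regular 32-gon of circumradius 10.5; the cube at (3, 4) does not reach this height (z outside [5, 29.5]); Combining (union): the regions partially overlap (shared area 125.11 mm²), so overlapping operands fuse into one piece — 1 connected region. Overall, the cross-section is a single solid region. The nearest boundary edge runs (-4.02, -5.20)→(-5.83, -4.23); distance from the point to it = 3.52 mm. The point is not inside any of the regions above, so it lies outside the cross-section (3.52 mm from the nearest boundary).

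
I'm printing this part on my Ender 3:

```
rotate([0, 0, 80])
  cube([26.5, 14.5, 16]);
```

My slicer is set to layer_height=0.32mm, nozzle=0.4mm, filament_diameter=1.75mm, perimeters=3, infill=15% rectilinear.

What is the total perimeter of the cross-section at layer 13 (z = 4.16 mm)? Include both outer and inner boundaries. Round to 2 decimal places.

82.00 mm

At z = 4.16 mm: the cube (footprint 26.5×14.5) is included at this height (perimeter 82.00 mm); (whole slice rotated 80° about Z — lengths, areas and connectivity unchanged). Overall, the cross-section is a single solid region. Total boundary length (outer) = 82.00 mm.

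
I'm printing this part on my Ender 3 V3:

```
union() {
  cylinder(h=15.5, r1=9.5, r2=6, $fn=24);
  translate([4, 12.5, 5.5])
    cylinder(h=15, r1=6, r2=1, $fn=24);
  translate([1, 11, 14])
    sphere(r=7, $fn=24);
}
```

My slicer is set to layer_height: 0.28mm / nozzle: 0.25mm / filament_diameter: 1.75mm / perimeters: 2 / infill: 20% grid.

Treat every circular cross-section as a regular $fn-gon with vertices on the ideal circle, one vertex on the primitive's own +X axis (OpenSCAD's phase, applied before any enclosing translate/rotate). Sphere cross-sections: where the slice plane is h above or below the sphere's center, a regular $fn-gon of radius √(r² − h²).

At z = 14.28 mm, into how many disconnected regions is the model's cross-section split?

At z = 14.28 mm: the cone (r1=9.5→r2=6) has section circumradius 6.275 here — a regular 24-gon; the cone at (4, 12.5) (r1=6→r2=1) has section circumradius 3.073 here — a regular 24-gon; the r=7 sphere at (1, 11) contributes a regular 24-gon of circumradius √(7²−0.28²) = 6.994; Taking the union: the regions partially overlap (shared area 39.83 mm²), so overlapping operands fuse into one piece — 1 connected region. The result has 1 disconnected region.

1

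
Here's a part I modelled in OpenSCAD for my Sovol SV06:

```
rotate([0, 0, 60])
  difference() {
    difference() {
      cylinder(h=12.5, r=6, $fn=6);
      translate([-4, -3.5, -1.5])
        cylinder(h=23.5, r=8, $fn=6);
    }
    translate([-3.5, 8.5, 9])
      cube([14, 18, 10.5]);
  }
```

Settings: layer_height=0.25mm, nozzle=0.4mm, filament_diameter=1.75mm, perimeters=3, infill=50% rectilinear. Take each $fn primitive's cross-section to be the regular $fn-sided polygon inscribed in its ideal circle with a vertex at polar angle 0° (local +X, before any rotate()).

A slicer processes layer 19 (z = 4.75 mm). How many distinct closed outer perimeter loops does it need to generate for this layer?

At z = 4.75 mm: the r=6 cylinder contributes a regular 6-gon of circumradius 6; the r=8 cylinder at (-4, -3.5) gives a regular 6-gon of circumradius 8 (constant along its height); Taking the first minus the rest: starting from the r=6 cylinder, the r=8 cylinder at (-4, -3.5) partially overlaps it — only the 60.33 mm² overlap (of its 166.28 mm²) is removed, clipping the outline — 1 connected region; the cube at (-3.5, 8.5) is absent (z outside [9, 19.5]); After the difference (first − rest): none of the subtracted shapes is present at this height, so that combined region is unchanged — 1 connected region; (rotated 60° about Z; rotation is an isometry so areas/perimeters/island counts are preserved). The result has 1 disconnected region.

1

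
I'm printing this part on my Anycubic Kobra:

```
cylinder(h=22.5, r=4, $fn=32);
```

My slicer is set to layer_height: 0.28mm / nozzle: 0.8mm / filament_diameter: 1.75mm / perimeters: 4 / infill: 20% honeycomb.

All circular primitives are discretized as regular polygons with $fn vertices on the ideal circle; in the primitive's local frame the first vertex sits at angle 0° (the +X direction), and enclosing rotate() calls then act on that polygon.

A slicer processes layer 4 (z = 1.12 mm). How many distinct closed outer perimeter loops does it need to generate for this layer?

1

At z = 1.12 mm: the r=4 cylinder gives a regular 32-gon of circumradius 4 (constant along its height). The result has 1 disconnected region.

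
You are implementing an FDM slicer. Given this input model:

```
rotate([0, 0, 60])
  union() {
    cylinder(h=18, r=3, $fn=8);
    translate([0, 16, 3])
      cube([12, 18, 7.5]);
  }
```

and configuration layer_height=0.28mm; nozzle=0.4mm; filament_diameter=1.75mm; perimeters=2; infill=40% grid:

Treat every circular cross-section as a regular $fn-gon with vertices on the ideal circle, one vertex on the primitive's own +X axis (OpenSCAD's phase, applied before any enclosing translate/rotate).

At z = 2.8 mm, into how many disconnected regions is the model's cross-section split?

At z = 2.8 mm: the r=3 cylinder contributes a regular 8-gon of circumradius 3; the cube at (0, 16) does not reach this height (z outside [3, 10.5]); Taking the union: only the r=3 cylinder is present, so the union is just that shape — 1 connected region; (rotated 60° about Z; rotation is an isometry so areas/perimeters/island counts are preserved). The result has 1 disconnected region.

1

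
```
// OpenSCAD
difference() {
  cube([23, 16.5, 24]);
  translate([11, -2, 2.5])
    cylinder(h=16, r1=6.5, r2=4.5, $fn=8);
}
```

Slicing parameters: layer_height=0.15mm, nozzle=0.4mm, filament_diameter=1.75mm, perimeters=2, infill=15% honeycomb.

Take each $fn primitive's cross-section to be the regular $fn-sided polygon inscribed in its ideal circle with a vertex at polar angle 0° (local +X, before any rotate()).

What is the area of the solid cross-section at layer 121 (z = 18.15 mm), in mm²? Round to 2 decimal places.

366.82 mm²

At z = 18.15 mm: the cube is present — its section is the full 23×16.5 rectangle (area 379.50 mm²); the cone at (11, -2): at t=0.978 of its height the radius interpolates to r₁+(r₂−r₁)t = 4.544, giving a regular 8-gon of that circumradius (area = (8/2)·4.544²·sin(360°/8) = 58.39 mm²); Subtracting the remaining from the first: starting from the 23×16.5 cube (379.50 mm²), the cone at (11, -2) partially overlaps it — only the 12.68 mm² overlap (of its 58.39 mm²) is removed, clipping the outline — area = 366.82 mm². Overall, the cross-section is a single solid region. Net area = 366.82 mm².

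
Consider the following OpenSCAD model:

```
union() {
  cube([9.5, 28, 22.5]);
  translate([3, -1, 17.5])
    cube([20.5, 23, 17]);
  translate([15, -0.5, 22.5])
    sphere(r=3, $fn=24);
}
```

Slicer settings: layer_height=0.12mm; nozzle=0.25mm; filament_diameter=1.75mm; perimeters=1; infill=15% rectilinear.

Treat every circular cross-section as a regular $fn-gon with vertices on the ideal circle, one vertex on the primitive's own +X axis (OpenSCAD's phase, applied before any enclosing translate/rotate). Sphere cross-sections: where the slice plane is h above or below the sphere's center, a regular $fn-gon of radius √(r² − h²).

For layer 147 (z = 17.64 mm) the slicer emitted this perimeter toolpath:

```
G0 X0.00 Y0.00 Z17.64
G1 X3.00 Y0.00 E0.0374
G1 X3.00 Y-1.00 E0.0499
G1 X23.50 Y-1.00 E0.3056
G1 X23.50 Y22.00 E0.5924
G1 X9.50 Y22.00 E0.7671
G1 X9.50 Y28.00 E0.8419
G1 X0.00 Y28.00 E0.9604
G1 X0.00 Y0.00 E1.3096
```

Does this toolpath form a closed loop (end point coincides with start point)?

Start point (G0): (0.00, 0.00). End point (last G1): the path returns to the start — closed.

yes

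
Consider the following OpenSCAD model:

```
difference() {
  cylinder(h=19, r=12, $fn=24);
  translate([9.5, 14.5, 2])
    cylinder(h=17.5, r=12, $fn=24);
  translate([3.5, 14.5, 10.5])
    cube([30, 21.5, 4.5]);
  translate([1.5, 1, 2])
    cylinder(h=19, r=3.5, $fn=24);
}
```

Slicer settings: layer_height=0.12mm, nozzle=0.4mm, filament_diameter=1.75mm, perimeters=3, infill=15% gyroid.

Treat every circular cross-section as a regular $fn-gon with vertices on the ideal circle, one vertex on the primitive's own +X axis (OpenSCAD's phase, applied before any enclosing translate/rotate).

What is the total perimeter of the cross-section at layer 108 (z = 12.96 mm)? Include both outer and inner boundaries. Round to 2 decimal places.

97.11 mm

At z = 12.96 mm: the cylinder: section is a regular 24-gon, circumradius r=12 (perimeter = 2·24·12.000·sin(180°/24) = 75.18 mm); the r=12 cylinder at (9.5, 14.5) gives a regular 24-gon of circumradius 12 (constant along its height) (perimeter = 2·24·12.000·sin(180°/24) = 75.18 mm); the 30×21.5 cube at (3.5, 14.5) contributes its full rectangle (perimeter 103.00 mm); the r=3.5 cylinder at (1.5, 1) gives a regular 24-gon of circumradius 3.5 (constant along its height) (perimeter = 2·24·3.500·sin(180°/24) = 21.93 mm); Subtracting the remaining from the first: starting from the r=12 cylinder, the r=12 cylinder at (9.5, 14.5) partially overlaps it — only the 73.58 mm² overlap (of its 447.24 mm²) is removed, clipping the outline; the 30×21.5 cube at (3.5, 14.5) misses the remaining region (no effect); the r=3.5 cylinder at (1.5, 1) lies wholly inside it (removes its full 38.05 mm² and its 21.93 mm outline becomes a hole wall) — boundary (outer + 1 inner loop) = 97.11 mm. Overall, the cross-section is one region with 1 hole. Total boundary length (outer + inner) = 97.11 mm.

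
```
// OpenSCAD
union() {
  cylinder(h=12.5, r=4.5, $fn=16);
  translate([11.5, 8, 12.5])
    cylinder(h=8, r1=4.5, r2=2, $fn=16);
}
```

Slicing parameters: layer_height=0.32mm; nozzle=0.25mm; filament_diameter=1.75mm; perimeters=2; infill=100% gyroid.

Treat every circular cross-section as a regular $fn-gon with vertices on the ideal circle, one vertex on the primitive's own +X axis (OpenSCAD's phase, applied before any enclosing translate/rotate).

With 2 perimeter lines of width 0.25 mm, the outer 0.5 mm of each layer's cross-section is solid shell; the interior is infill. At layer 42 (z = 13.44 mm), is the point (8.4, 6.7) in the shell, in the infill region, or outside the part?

infill

At z = 13.44 mm: the cylinder is absent (z outside [0, 12.5]); the cone at (11.5, 8) (r1=4.5→r2=2) has section circumradius 4.206 here — a regular 16-gon; Combining (union): only the cone at (11.5, 8) is present, so the union is just that shape — 1 connected region. Overall, the cross-section is a single solid region. The nearest boundary edge runs (7.61, 6.39)→(8.53, 5.03); distance from the point to it = 0.83 mm. The point is inside the cross-section and 0.83 mm from the nearest boundary — more than the 0.5 mm shell width (2 × 0.25), so it's in the infill interior.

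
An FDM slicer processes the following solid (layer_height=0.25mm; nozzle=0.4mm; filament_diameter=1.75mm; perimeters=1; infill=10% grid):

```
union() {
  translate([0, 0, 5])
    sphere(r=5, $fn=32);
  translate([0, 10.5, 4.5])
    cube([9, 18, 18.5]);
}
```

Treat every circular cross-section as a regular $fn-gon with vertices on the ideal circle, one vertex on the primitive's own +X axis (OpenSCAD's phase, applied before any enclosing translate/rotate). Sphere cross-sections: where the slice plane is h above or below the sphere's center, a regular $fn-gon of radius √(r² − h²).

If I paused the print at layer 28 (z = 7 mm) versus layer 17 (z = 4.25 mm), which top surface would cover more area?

Layer 28 (z = 7): the sphere: section is a regular 32-gon, circumradius = √(r²−h²) = √(5²−2²) = 4.583 (area = (32/2)·4.583²·sin(360°/32) = 65.55 mm²); the cube at (0, 10.5) is present — its section is the full 9×18 rectangle (area 162.00 mm²); Taking the union: the 2 present regions are separate (no shared area or edge), so areas and boundary lengths simply add and each stays a separate island — area = 227.55 mm². So its area = 227.55 mm². Layer 17 (z = 4.25): the sphere: section is a regular 32-gon, circumradius = √(r²−h²) = √(5²−0.75²) = 4.943 (area = (32/2)·4.943²·sin(360°/32) = 76.28 mm²); the cube at (0, 10.5) is absent (z outside [4.5, 23]); Merging all regions: only the r=5 sphere is present, so the union is just that shape — area = 76.28 mm². So its area = 76.28 mm². Layer 28 is larger (227.55 vs 76.28 mm²).

layer 28 (z = 7 mm)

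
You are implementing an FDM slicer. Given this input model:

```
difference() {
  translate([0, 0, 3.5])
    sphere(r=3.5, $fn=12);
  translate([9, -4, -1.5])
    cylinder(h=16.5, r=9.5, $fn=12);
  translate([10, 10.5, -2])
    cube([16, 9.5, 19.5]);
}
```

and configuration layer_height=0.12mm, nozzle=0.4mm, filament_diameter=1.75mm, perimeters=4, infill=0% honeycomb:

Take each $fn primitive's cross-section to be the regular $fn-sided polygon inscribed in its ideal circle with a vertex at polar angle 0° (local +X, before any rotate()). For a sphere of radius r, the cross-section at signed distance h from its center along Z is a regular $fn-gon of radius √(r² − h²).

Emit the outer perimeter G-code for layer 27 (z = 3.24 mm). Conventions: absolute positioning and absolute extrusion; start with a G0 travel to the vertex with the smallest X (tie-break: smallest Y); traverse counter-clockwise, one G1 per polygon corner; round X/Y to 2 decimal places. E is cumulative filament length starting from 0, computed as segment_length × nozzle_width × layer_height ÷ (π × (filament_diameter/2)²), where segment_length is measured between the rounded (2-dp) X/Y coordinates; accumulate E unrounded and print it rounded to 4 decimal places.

At z = 3.24 mm: the r=3.5 sphere contributes a regular 12-gon of circumradius √(3.5²−0.26²) = 3.490; the cylinder at (9, -4): section is a regular 12-gon, circumradius r=9.5; the 16×9.5 cube at (10, 10.5) contributes its full rectangle; After the difference (first − rest): starting from the r=3.5 sphere, the r=9.5 cylinder at (9, -4) partially overlaps it — only the 13.07 mm² overlap (of its 270.75 mm²) is removed, clipping the outline; the 16×9.5 cube at (10, 10.5) misses the remaining region (no effect) — 1 connected region. The outline is a single polygon with 10 vertices. Extrusion per mm of travel: 0.4 × 0.12 / (π × 0.875²) = 0.019956. Accumulating E over each segment gives final E = 0.3954.

G0 X-3.49 Y0.00 Z3.24
G1 X-3.02 Y-1.75 E0.0362
G1 X-1.75 Y-3.02 E0.0720
G1 X-0.34 Y-3.40 E0.1011
G1 X0.77 Y0.75 E0.1869
G1 X2.40 Y2.37 E0.2327
G1 X1.75 Y3.02 E0.2511
G1 X0.00 Y3.49 E0.2872
G1 X-1.75 Y3.02 E0.3234
G1 X-3.02 Y1.75 E0.3592
G1 X-3.49 Y0.00 E0.3954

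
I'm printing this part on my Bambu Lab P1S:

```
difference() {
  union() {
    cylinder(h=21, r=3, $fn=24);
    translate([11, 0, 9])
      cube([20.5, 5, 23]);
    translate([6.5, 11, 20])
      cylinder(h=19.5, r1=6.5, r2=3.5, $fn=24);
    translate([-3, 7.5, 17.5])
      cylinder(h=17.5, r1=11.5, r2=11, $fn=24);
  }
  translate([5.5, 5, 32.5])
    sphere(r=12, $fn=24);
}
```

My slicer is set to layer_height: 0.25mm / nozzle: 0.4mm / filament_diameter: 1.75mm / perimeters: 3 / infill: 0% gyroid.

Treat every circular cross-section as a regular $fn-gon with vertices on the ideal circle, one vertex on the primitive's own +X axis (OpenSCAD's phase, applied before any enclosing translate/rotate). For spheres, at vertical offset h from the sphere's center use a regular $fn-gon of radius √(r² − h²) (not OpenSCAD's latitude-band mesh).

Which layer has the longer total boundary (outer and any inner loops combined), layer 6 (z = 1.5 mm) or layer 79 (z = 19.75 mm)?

layer 79 (z = 19.75 mm)

Layer 6 (z = 1.5): the r=3 cylinder contributes a regular 24-gon of circumradius 3 (perimeter = 2·24·3.000·sin(180°/24) = 18.80 mm); the cube at (11, 0) does not reach this height (z outside [9, 32]); the cone at (6.5, 11) is not intersected at this z (z outside [20, 39.5]); the cone at (-3, 7.5) is not intersected at this z (z outside [17.5, 35]); Combining (union): only the r=3 cylinder is present, so the union is just that shape — boundary = 18.80 mm; the sphere at (5.5, 5) does not reach this height (|z−center|=31.000 > r=12); Taking the first minus the rest: none of the subtracted shapes is present at this height, so the result so far is unchanged — boundary = 18.80 mm. So its perimeter = 18.80 mm. Layer 79 (z = 19.75): the r=3 cylinder gives a regular 24-gon of circumradius 3 (constant along its height) (perimeter = 2·24·3.000·sin(180°/24) = 18.80 mm); the 20.5×5 cube at (11, 0) contributes its full rectangle (perimeter 51.00 mm); the cone at (6.5, 11) is not intersected at this z (z outside [20, 39.5]); the cone at (-3, 7.5): at t=0.129 of its height the radius interpolates to r₁+(r₂−r₁)t = 11.436, giving a regular 24-gon of that circumradius (perimeter = 2·24·11.436·sin(180°/24) = 71.65 mm); Combining (union): the regions partially overlap (shared area 27.95 mm²), so the edge portions inside another operand are dropped and the merged outline is re-measured after clipping — boundary = 122.65 mm; the sphere at (5.5, 5) is absent (|z−center|=12.750 > r=12); After the difference (first − rest): none of the subtracted shapes is present at this height, so that combined region is unchanged — boundary = 122.65 mm. So its perimeter = 122.65 mm. Layer 79 is larger (122.65 vs 18.80 mm).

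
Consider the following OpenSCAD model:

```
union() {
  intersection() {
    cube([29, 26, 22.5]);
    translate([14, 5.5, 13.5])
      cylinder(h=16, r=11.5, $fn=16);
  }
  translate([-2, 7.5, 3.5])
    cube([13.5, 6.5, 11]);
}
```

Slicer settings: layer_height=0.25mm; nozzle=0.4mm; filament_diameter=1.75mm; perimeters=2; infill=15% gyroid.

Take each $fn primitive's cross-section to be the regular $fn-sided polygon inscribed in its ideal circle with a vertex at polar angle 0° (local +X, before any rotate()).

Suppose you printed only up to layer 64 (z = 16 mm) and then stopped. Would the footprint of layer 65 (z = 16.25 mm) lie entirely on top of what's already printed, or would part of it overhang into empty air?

entirely on top

Compare the two slices. At z = 16: the 29×26 cube contributes its full rectangle (area 754.00 mm²); the cylinder at (14, 5.5): section is a regular 16-gon, circumradius r=11.5 (area = (16/2)·11.500²·sin(360°/16) = 404.88 mm²); Taking the intersection: the r=11.5 cylinder at (14, 5.5) partially overlaps the 29×26 cube; clipping to the common part keeps 322.36 mm² — area = 322.36 mm²; the cube at (-2, 7.5) does not reach this height (z outside [3.5, 14.5]); Combining (union): only the result so far is present, so the union is just that shape — area = 322.36 mm². At z = 16.25: the cube (footprint 29×26) is included at this height (area 754.00 mm²); the r=11.5 cylinder at (14, 5.5) contributes a regular 16-gon of circumradius 11.5 (area = (16/2)·11.500²·sin(360°/16) = 404.88 mm²); After intersecting: the r=11.5 cylinder at (14, 5.5) partially overlaps the 29×26 cube; clipping to the common part keeps 322.36 mm² — area = 322.36 mm²; the cube at (-2, 7.5) is absent (z outside [3.5, 14.5]); Merging all regions: only that combined region is present, so the union is just that shape — area = 322.36 mm². Checking containment: the cross-section at z = 16.25 is a subset of the cross-section at z = 16.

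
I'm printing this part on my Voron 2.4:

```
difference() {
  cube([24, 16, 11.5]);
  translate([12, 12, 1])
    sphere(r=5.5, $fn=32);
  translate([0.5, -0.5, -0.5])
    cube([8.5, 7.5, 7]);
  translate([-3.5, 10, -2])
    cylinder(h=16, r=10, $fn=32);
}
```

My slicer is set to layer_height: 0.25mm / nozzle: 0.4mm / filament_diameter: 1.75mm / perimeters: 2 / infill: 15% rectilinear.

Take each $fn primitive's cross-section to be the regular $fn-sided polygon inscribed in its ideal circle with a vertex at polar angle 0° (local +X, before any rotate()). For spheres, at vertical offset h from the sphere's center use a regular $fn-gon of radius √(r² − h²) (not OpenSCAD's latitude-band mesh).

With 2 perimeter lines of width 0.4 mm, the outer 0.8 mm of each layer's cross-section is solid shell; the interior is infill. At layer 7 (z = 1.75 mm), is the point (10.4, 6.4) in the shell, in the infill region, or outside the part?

shell

At z = 1.75 mm: the cube (footprint 24×16) is included at this height; the r=5.5 sphere at (12, 12) slices to a regular 32-gon of circumradius 5.449 (√(r²−h²) with h=0.75 from center); the cube at (0.5, -0.5) (footprint 8.5×7.5) is included at this height; the r=10 cylinder at (-3.5, 10) gives a regular 32-gon of circumradius 10 (constant along its height); After the difference (first − rest): starting from the 24×16 cube, the r=5.5 sphere at (12, 12) partially overlaps it — only the 85.45 mm² overlap (of its 92.67 mm²) is removed, clipping the outline; the 8.5×7.5 cube at (0.5, -0.5) partially overlaps it — only the 59.50 mm² overlap (of its 63.75 mm²) is removed, clipping the outline; the r=10 cylinder at (-3.5, 10) partially overlaps it — only the 57.05 mm² overlap (of its 312.14 mm²) is removed, clipping the outline — 2 connected regions. Overall, the cross-section has 2 separate islands. The nearest boundary edge runs (9.91, 6.97)→(10.94, 6.66); distance from the point to it = 0.40 mm. (Shell/infill is judged within the island containing the point — the largest one.) The point is inside the cross-section, 0.40 mm from the nearest boundary — within the 0.8 mm shell band (2 × 0.4).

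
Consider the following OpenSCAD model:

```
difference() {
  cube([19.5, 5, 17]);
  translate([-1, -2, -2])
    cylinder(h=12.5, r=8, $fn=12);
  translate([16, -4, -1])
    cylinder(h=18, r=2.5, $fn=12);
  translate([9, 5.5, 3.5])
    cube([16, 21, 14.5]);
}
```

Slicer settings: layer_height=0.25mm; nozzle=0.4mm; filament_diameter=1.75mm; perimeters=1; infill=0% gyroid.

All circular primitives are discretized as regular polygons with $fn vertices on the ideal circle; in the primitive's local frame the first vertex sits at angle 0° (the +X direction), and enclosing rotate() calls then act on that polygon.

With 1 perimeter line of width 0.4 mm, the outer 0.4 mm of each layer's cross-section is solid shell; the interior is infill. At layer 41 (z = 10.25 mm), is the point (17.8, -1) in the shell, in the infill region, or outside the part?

outside

At z = 10.25 mm: the cube (footprint 19.5×5) is included at this height; the cylinder at (-1, -2): section is a regular 12-gon, circumradius r=8; the r=2.5 cylinder at (16, -4) contributes a regular 12-gon of circumradius 2.5; the 16×21 cube at (9, 5.5) contributes its full rectangle; Subtracting the remaining from the first: starting from the 19.5×5 cube, the r=8 cylinder at (-1, -2) partially overlaps it — only the 25.67 mm² overlap (of its 192.00 mm²) is removed, clipping the outline; the r=2.5 cylinder at (16, -4) misses the remaining region (no effect); the 16×21 cube at (9, 5.5) misses the remaining region (no effect) — 1 connected region. Overall, the cross-section is a single solid region. The nearest boundary edge runs (19.50, 0.00)→(6.46, 0.00); distance from the point to it = 1.00 mm. The point is not inside any of the regions above, so it lies outside the cross-section (1.00 mm from the nearest boundary).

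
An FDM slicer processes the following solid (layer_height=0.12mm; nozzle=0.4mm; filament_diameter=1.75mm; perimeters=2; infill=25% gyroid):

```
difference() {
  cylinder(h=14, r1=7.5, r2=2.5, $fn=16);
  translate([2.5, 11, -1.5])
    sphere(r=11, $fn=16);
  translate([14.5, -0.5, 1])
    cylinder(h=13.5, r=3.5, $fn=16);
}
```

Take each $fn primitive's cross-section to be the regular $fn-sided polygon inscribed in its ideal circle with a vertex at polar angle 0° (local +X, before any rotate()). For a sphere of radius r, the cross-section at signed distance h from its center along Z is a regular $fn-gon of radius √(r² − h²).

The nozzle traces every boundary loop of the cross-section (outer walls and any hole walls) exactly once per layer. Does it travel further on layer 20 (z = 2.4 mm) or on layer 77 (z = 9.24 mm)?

layer 20 (z = 2.4 mm)

Layer 20 (z = 2.4): the cone: at t=0.171 of its height the radius interpolates to r₁+(r₂−r₁)t = 6.643, giving a regular 16-gon of that circumradius (perimeter = 2·16·6.643·sin(180°/16) = 41.47 mm); the r=11 sphere at (2.5, 11) contributes a regular 16-gon of circumradius √(11²−3.9²) = 10.285 (perimeter = 2·16·10.285·sin(180°/16) = 64.21 mm); the r=3.5 cylinder at (14.5, -0.5) gives a regular 16-gon of circumradius 3.5 (constant along its height) (perimeter = 2·16·3.500·sin(180°/16) = 21.85 mm); After the difference (first − rest): starting from the cone, the r=11 sphere at (2.5, 11) partially overlaps it — only the 44.66 mm² overlap (of its 323.87 mm²) is removed, clipping the outline; the r=3.5 cylinder at (14.5, -0.5) misses the remaining region (no effect) — boundary = 39.24 mm. So its perimeter = 39.24 mm. Layer 77 (z = 9.24): the cone (r1=7.5→r2=2.5) has section circumradius 4.200 here — a regular 16-gon (perimeter = 2·16·4.200·sin(180°/16) = 26.22 mm); the r=11 sphere at (2.5, 11) contributes a regular 16-gon of circumradius √(11²−10.74²) = 2.377 (perimeter = 2·16·2.377·sin(180°/16) = 14.84 mm); the r=3.5 cylinder at (14.5, -0.5) contributes a regular 16-gon of circumradius 3.5 (perimeter = 2·16·3.500·sin(180°/16) = 21.85 mm); Subtracting the remaining from the first: starting from the cone, the r=11 sphere at (2.5, 11) misses the remaining region (no effect); the r=3.5 cylinder at (14.5, -0.5) misses the remaining region (no effect) — boundary = 26.22 mm. So its perimeter = 26.22 mm. Layer 20 is larger (39.24 vs 26.22 mm).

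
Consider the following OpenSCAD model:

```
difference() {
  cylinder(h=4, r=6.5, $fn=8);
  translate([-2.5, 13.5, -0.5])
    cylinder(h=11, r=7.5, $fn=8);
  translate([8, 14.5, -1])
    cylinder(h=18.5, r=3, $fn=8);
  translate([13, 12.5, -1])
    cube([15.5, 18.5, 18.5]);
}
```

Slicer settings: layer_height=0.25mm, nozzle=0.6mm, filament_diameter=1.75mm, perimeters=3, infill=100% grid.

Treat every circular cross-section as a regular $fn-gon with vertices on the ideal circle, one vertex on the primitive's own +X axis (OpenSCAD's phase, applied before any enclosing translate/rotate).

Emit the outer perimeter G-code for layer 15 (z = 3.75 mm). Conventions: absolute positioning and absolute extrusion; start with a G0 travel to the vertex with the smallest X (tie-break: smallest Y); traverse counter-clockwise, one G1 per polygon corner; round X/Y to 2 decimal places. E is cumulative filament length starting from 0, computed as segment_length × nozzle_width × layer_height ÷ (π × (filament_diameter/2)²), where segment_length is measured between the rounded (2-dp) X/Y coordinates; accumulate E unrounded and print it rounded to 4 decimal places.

G0 X-6.50 Y0.00 Z3.75
G1 X-4.60 Y-4.60 E0.3104
G1 X0.00 Y-6.50 E0.6208
G1 X4.60 Y-4.60 E0.9311
G1 X6.50 Y0.00 E1.2415
G1 X4.60 Y4.60 E1.5519
G1 X0.00 Y6.50 E1.8623
G1 X-4.60 Y4.60 E2.1726
G1 X-6.50 Y0.00 E2.4830

At z = 3.75 mm: the r=6.5 cylinder contributes a regular 8-gon of circumradius 6.5; the r=7.5 cylinder at (-2.5, 13.5) gives a regular 8-gon of circumradius 7.5 (constant along its height); the cylinder at (8, 14.5): section is a regular 8-gon, circumradius r=3; the cube at (13, 12.5) (footprint 15.5×18.5) is included at this height; After the difference (first − rest): starting from the r=6.5 cylinder, the r=7.5 cylinder at (-2.5, 13.5) misses the remaining region (no effect); the r=3 cylinder at (8, 14.5) misses the remaining region (no effect); the 15.5×18.5 cube at (13, 12.5) misses the remaining region (no effect) — 1 connected region. The outline is a single polygon with 8 vertices. Extrusion per mm of travel: 0.6 × 0.25 / (π × 0.875²) = 0.062363. Accumulating E over each segment gives final E = 2.4830.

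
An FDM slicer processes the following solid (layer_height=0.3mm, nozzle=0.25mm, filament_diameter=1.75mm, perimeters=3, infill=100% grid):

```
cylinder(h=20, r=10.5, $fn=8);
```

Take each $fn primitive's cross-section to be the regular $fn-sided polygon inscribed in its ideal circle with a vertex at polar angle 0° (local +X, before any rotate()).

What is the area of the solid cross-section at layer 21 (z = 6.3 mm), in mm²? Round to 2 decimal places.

311.83 mm²

At z = 6.3 mm: the r=10.5 cylinder contributes a regular 8-gon of circumradius 10.5 (area = (8/2)·10.500²·sin(360°/8) = 311.83 mm²). Overall, the cross-section is a single solid region. Net area = 311.83 mm².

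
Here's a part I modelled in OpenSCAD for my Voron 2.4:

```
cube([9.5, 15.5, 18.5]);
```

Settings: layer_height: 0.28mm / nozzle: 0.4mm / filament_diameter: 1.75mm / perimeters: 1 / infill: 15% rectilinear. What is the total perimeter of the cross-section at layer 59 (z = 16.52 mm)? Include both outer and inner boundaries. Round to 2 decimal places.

At z = 16.52 mm: the cube is present — its section is the full 9.5×15.5 rectangle (perimeter 50.00 mm). Overall, the cross-section is a single solid region. Total boundary length (outer) = 50.00 mm.

50.00 mm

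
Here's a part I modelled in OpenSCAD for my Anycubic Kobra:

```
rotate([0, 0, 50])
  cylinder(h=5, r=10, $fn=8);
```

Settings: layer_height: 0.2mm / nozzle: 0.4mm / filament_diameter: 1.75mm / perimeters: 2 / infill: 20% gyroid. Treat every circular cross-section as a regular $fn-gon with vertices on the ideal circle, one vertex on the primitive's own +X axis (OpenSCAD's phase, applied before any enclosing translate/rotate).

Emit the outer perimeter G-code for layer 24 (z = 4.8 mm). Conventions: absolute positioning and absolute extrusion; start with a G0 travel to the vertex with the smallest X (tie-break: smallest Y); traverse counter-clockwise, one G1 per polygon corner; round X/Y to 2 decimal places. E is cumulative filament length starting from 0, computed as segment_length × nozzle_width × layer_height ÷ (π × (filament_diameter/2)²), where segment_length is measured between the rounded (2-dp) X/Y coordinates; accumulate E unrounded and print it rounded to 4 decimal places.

G0 X-9.96 Y-0.87 Z4.80
G1 X-6.43 Y-7.66 E0.2545
G1 X0.87 Y-9.96 E0.5091
G1 X7.66 Y-6.43 E0.7636
G1 X9.96 Y0.87 E1.0182
G1 X6.43 Y7.66 E1.2727
G1 X-0.87 Y9.96 E1.5273
G1 X-7.66 Y6.43 E1.7818
G1 X-9.96 Y-0.87 E2.0364

At z = 4.8 mm: the r=10 cylinder gives a regular 8-gon of circumradius 10 (constant along its height); (rotated 50° about Z; rotation is an isometry so areas/perimeters/island counts are preserved). The outline is a single polygon with 8 vertices. Extrusion per mm of travel: 0.4 × 0.2 / (π × 0.875²) = 0.033260. Accumulating E over each segment gives final E = 2.0364.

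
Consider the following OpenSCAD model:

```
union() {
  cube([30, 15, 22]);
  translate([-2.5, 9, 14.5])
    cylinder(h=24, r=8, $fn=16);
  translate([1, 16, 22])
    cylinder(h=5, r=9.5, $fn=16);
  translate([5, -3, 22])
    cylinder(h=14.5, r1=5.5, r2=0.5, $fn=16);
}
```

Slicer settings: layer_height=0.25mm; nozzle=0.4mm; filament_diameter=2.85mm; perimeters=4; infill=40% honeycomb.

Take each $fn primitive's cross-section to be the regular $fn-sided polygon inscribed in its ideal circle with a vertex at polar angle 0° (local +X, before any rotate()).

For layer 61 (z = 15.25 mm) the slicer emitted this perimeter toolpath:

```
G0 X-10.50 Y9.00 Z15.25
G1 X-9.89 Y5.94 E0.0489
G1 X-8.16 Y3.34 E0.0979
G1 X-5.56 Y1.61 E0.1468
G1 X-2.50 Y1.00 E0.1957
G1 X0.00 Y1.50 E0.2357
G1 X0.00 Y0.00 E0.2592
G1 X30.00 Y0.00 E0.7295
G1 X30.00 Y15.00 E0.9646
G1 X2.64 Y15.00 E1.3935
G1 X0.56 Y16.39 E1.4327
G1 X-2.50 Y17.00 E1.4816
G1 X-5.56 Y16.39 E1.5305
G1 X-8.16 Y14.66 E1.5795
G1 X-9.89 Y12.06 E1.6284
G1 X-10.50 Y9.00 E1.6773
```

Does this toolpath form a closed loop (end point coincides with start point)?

Start point (G0): (-10.50, 9.00). End point (last G1): the path returns to the start — closed.

yes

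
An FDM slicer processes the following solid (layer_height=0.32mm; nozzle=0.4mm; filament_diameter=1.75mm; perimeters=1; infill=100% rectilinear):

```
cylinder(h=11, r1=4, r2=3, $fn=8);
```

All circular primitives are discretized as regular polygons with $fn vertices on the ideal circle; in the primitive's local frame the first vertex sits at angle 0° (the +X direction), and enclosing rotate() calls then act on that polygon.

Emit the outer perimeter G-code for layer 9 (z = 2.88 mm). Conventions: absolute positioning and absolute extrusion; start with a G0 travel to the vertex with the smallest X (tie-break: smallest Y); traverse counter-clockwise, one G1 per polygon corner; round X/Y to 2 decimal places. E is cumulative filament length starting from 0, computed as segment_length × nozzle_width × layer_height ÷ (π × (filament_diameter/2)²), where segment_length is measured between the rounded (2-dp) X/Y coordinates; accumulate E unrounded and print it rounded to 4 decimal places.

G0 X-3.74 Y0.00 Z2.88
G1 X-2.64 Y-2.64 E0.1522
G1 X0.00 Y-3.74 E0.3044
G1 X2.64 Y-2.64 E0.4566
G1 X3.74 Y0.00 E0.6088
G1 X2.64 Y2.64 E0.7610
G1 X0.00 Y3.74 E0.9132
G1 X-2.64 Y2.64 E1.0654
G1 X-3.74 Y0.00 E1.2176

At z = 2.88 mm: the cone contributes a regular 8-gon of circumradius 3.738 (interpolated between r1=4 and r2=3 at t=0.262). The outline is a single polygon with 8 vertices. Extrusion per mm of travel: 0.4 × 0.32 / (π × 0.875²) = 0.053216. Accumulating E over each segment gives final E = 1.2176.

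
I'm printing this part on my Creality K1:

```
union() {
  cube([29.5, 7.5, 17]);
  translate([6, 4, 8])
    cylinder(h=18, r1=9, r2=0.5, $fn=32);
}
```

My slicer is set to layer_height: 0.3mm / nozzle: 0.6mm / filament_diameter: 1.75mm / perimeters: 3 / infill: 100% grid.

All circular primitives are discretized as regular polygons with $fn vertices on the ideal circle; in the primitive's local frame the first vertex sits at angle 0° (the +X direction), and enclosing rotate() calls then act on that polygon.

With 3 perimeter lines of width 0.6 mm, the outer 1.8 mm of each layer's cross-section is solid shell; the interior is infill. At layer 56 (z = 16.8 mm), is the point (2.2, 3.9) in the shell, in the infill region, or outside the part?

infill

At z = 16.8 mm: the 29.5×7.5 cube contributes its full rectangle; the cone at (6, 4) contributes a regular 32-gon of circumradius 4.844 (interpolated between r1=9 and r2=0.5 at t=0.489); Merging all regions: the regions partially overlap (shared area 64.13 mm²), so overlapping operands fuse into one piece — 1 connected region. Overall, the cross-section is a single solid region. The nearest boundary edge runs (0.00, 0.00)→(0.00, 7.50); distance from the point to it = 2.20 mm. The point is inside the cross-section and 2.20 mm from the nearest boundary — more than the 1.8 mm shell width (3 × 0.6), so it's in the infill interior.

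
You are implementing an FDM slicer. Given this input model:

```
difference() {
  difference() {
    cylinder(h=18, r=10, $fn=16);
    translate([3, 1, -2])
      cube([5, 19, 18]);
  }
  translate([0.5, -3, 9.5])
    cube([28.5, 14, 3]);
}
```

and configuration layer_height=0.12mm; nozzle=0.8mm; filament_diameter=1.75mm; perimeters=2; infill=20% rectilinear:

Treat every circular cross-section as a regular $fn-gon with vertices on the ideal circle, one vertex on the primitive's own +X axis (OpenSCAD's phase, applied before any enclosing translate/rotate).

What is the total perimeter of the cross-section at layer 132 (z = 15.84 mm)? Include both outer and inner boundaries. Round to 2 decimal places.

At z = 15.84 mm: the r=10 cylinder contributes a regular 16-gon of circumradius 10 (perimeter = 2·16·10.000·sin(180°/16) = 62.43 mm); the cube at (3, 1) (footprint 5×19) is included at this height (perimeter 48.00 mm); After the difference (first − rest): starting from the r=10 cylinder, the 5×19 cube at (3, 1) partially overlaps it — only the 35.09 mm² overlap (of its 95.00 mm²) is removed, clipping the outline — boundary = 74.10 mm; the cube at (0.5, -3) is not intersected at this z (z outside [9.5, 12.5]); Subtracting the remaining from the first: none of the subtracted shapes is present at this height, so the result so far is unchanged — boundary = 74.10 mm. Overall, the cross-section is a single solid region. Total boundary length (outer) = 74.10 mm.

74.10 mm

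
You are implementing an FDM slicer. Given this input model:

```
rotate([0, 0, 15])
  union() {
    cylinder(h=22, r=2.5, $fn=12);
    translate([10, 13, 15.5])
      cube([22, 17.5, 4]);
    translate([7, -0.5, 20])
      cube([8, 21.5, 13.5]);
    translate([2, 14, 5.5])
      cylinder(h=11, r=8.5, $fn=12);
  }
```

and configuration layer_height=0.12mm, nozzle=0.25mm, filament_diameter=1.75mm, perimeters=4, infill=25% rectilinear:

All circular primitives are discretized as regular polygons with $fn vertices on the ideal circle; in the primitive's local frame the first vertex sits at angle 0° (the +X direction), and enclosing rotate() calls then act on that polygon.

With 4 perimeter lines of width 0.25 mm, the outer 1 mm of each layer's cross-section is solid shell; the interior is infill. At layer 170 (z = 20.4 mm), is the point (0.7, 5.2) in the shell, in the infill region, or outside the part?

outside

At z = 20.4 mm: the r=2.5 cylinder gives a regular 12-gon of circumradius 2.5 (constant along its height); the cube at (10, 13) does not reach this height (z outside [15.5, 19.5]); the cube at (7, -0.5) (footprint 8×21.5) is included at this height; the cylinder at (2, 14) is absent (z outside [5.5, 16.5]); Taking the union: the 2 present regions are separate (no shared area or edge), so areas and boundary lengths simply add and each stays a separate island — 2 connected regions; (rotated 15° about Z; rotation is an isometry so areas/perimeters/island counts are preserved). Overall, the cross-section has 2 separate islands. Undo the 15° rotation: the query point maps to (2.022, 4.842) in the un-rotated model frame. The nearest boundary edge runs (0.00, 2.50)→(1.25, 2.17); distance from the point to it = 2.79 mm. The point is not inside any of the regions above, so it lies outside the cross-section (2.79 mm from the nearest boundary).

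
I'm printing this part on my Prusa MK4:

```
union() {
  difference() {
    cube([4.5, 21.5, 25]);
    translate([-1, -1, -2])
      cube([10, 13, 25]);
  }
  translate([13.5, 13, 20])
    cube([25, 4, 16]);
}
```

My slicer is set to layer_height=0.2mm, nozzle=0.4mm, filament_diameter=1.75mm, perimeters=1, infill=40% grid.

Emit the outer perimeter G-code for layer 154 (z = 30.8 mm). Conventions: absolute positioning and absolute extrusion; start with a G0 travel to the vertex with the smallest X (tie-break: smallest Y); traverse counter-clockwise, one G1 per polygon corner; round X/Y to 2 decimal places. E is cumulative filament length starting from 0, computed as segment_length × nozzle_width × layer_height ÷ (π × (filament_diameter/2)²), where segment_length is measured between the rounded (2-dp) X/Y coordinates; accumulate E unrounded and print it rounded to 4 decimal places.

At z = 30.8 mm: the cube is not intersected at this z (z outside [0, 25]); the cube at (-1, -1) is not intersected at this z (z outside [-2, 23]); Subtracting the remaining from the first: the first operand is absent here, so nothing remains; the 25×4 cube at (13.5, 13) contributes its full rectangle; Combining (union): only the 25×4 cube at (13.5, 13) is present, so the union is just that shape — 1 connected region. The outline is a single polygon with 4 vertices. Extrusion per mm of travel: 0.4 × 0.2 / (π × 0.875²) = 0.033260. Accumulating E over each segment gives final E = 1.9291.

G0 X13.50 Y13.00 Z30.80
G1 X38.50 Y13.00 E0.8315
G1 X38.50 Y17.00 E0.9645
G1 X13.50 Y17.00 E1.7960
G1 X13.50 Y13.00 E1.9291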